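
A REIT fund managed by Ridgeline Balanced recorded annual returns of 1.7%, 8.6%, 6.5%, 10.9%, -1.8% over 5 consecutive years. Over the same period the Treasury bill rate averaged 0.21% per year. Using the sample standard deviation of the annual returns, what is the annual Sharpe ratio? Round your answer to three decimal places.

Mean return r̄ = 25.90 / 5 = 5.1800%
Sample σ = √[Σ(r − r̄)² / 4] = √[106.9880 / 4] = √26.7470 = 5.1718%
Sharpe = (r̄ − rf) / σ = (5.1800 − 0.21) / 5.1718 = 4.9700 / 5.1718 = 0.9610

0.961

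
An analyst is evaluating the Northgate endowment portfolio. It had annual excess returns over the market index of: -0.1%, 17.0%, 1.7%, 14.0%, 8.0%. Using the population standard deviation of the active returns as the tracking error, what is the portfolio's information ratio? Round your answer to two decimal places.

Mean return μ = 40.60 / 5 = 8.1200%
Σ(r − μ)² = 222.2280; population σ = √(222.2280/5) = 6.6668%
IR = μ / tracking error = 8.1200 / 6.6668 = 1.2180

1.22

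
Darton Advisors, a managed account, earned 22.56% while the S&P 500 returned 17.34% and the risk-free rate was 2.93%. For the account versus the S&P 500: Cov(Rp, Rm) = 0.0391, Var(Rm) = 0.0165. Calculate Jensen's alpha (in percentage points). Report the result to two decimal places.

-14.52

β = Cov / Var = 0.0391 / 0.0165 = 2.3697
E[R] = Rf + β(Rm − Rf) = 2.93% + 2.3697 × (17.34% − 2.93%) = 37.0774%
α = Rp − E[R] = 22.56% − 37.0774% = -14.5174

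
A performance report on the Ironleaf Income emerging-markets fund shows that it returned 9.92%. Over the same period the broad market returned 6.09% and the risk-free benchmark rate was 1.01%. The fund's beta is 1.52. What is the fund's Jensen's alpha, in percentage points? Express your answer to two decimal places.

CAPM expected return = Rf + β(Rm − Rf) = 1.01% + 1.52 × (6.09% − 1.01%) = 1.01 + 1.52 × 5.08 = 8.7316%
Jensen's α = Rp − E[R] = 9.92% − 8.7316% = 1.1884

1.19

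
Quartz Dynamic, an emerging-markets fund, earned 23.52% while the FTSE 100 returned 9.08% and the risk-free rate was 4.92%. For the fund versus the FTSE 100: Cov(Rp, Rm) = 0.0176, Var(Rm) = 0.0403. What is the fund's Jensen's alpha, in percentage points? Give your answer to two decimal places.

β = Cov / Var = 0.0176 / 0.0403 = 0.4367
E[R] = Rf + β(Rm − Rf) = 4.92% + 0.4367 × (9.08% − 4.92%) = 6.7367%
α = Rp − E[R] = 23.52% − 6.7367% = 16.7833

16.78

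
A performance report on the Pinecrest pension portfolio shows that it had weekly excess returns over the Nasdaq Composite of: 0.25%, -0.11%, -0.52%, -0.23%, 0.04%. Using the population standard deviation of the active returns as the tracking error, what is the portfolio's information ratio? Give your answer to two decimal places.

-0.44

r̄ = (0.25 − 0.11 − 0.52 − 0.23 + 0.04) / 5 = -0.570 / 5 = -0.1140%
Population std dev = √[0.3345 / 5] = 0.2587%
IR = r̄ / tracking error = -0.1140 / 0.2587 = -0.4407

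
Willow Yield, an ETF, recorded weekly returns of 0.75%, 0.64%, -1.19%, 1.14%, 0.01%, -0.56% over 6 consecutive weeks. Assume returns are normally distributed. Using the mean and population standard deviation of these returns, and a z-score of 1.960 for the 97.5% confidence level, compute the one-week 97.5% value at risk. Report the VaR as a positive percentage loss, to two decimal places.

1.45

r̄ = (0.75 + 0.64 − 1.19 + 1.14 + 0.01 − 0.56) / 6 = 0.1317%
Population σ = √[Σ(r − r̄)² / 6] = √[3.8975 / 6] = √0.6496 = 0.8060%
VaR = −(r̄ − z·σ) = −(0.1317 − 1.960 × 0.8060) = −(-1.4481) = 1.4481%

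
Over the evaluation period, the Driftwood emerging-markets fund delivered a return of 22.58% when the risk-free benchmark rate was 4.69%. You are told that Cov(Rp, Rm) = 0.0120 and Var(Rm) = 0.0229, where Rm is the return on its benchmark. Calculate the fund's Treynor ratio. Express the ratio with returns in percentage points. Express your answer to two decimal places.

β = Cov / Var = 0.0120 / 0.0229 = 0.5240
Treynor = (Rp − Rf) / β = (22.58% − 4.69%) / 0.5240 = 17.89 / 0.5240 = 34.1412

34.14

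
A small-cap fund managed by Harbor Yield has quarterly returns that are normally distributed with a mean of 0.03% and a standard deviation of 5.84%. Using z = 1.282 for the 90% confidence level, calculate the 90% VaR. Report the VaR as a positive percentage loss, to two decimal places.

7.46

VaR (as % loss) = −(μ − z·σ) = −(0.03% − 1.282 × 5.84%) = −(-7.45688%) = 7.45688%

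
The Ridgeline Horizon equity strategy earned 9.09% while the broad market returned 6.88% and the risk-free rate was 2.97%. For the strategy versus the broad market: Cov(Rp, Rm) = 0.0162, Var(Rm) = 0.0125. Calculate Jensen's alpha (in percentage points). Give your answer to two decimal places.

1.05

β = Cov / Var = 0.0162 / 0.0125 = 1.2960
E[R] = Rf + β(Rm − Rf) = 2.97% + 1.2960 × (6.88% − 2.97%) = 8.0374%
α = Rp − E[R] = 9.09% − 8.0374% = 1.0526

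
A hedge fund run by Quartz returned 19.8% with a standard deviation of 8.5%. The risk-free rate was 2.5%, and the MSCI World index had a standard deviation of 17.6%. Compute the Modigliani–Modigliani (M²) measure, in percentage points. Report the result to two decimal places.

38.32

Sharpe = (Rp − Rf) / σp = (19.8% − 2.5%) / 8.5% = 2.0353
M² = Rf + Sharpe × σm = 2.5% + 2.0353 × 17.6% = 38.3213%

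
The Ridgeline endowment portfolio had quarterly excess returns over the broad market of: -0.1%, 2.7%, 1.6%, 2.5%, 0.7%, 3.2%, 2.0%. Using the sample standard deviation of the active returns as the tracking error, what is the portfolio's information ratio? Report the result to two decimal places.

1.54

Mean return μ = 12.60 / 7 = 1.8000%
Σ(r − μ)² = 8.1600; sample σ = √(8.1600/6) = 1.1662%
IR = μ / tracking error = 1.8000 / 1.1662 = 1.5435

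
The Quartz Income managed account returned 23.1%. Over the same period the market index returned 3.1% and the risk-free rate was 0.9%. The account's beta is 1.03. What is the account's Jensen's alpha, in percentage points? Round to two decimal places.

CAPM expected return = Rf + β(Rm − Rf) = 0.9% + 1.03 × (3.1% − 0.9%) = 0.9 + 1.03 × 2.20 = 3.1660%
Jensen's α = Rp − E[R] = 23.1% − 3.1660% = 19.9340

19.93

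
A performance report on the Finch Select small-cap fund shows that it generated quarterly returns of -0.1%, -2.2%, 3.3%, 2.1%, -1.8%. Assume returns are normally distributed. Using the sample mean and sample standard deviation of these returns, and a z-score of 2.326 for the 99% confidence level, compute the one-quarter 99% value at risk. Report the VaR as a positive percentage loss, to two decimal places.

5.32

Mean return r̄ = 1.30 / 5 = 0.2600%
Sample σ = √[Σ(r − r̄)² / 4] = √[23.0520 / 4] = √5.7630 = 2.4006%
VaR = −(r̄ − z·σ) = −(0.2600 − 2.326 × 2.4006) = −(-5.3238) = 5.3238%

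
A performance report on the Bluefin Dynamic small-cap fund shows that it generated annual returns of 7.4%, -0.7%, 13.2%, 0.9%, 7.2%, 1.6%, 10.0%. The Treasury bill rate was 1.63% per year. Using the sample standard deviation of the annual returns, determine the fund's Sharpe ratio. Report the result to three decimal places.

0.778

r̄ = (7.4 − 0.7 + 13.2 + 0.9 + 7.2 + 1.6 + 10) / 7 = 39.60 / 7 = 5.6571%
Σ(r − r̄)² = (7.4 − 5.6571)² + (-0.7 − 5.6571)² + (13.2 − 5.6571)² + … = 160.6771
σ = √[160.6771 / 6] = 5.1749%
Sharpe = (r̄ − rf) / σ = (5.6571 − 1.63) / 5.1749 = 4.0271 / 5.1749 = 0.7782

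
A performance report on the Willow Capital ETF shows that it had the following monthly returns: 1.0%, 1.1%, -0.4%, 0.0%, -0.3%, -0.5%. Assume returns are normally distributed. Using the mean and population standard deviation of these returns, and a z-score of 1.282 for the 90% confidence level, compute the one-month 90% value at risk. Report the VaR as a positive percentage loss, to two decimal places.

0.69

Mean return r̄ = 0.90 / 6 = 0.1500%
Σ(r − r̄)² = (1 − 0.1500)² + (1.1 − 0.1500)² + … = 2.5750
population σ = √(2.5750 / 6) = √0.4292 = 0.6551%
VaR = −(r̄ − z·σ) = −(0.1500 − 1.282 × 0.6551) = −(-0.6898) = 0.6898%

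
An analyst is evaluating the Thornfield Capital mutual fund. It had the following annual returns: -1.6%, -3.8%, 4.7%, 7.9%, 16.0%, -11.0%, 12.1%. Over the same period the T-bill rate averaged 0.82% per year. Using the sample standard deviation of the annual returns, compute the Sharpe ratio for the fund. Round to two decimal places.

r̄ = (-1.6 − 3.8 + 4.7 + 7.9 + 16 − 11 + 12.1) / 7 = 24.30 / 7 = 3.4714%
Sample std dev = √[540.5543 / 6] = 9.4917%
Sharpe = (r̄ − rf) / σ = (3.4714 − 0.82) / 9.4917 = 2.6514 / 9.4917 = 0.2793

0.28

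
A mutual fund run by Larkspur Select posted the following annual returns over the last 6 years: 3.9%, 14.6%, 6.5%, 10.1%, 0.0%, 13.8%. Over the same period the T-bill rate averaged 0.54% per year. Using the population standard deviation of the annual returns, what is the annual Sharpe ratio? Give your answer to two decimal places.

1.45

μ = (3.9 + 14.6 + 6.5 + 10.1 + 0 + 13.8) / 6 = 8.1500%
Σ(r − μ)² = 164.5350; population σ = √(164.5350/6) = 5.2366%
Sharpe = (μ − rf) / σ = (8.1500 − 0.54) / 5.2366 = 7.6100 / 5.2366 = 1.4532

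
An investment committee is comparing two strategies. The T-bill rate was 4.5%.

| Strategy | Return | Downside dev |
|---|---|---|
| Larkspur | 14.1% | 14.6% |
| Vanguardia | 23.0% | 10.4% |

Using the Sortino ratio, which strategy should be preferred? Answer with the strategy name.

Vanguardia

Larkspur: Sortino ratio = (14.1% − 4.5%) / 14.6% = 0.658
Vanguardia: Sortino ratio = (23.0% − 4.5%) / 10.4% = 1.779
Highest: Vanguardia (1.779).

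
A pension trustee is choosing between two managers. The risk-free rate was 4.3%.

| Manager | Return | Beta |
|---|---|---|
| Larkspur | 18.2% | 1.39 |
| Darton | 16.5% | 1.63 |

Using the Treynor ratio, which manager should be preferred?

Larkspur

Larkspur: Treynor = (18.2% − 4.3%) / 1.39 = 10.000
Darton: Treynor = (16.5% − 4.3%) / 1.63 = 7.485
Highest: Larkspur (10.000).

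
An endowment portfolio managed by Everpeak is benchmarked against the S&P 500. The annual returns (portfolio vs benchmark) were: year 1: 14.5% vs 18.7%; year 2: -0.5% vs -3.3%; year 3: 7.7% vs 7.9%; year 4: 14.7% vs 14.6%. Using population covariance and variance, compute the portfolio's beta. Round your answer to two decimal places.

0.73

r̄p = 9.1000%,  r̄m = 9.4750%
Cov = Σ(rp − r̄p)(rm − r̄m) / 4 = 50.8400
Var(rm) = Σ(rm − r̄m)² / 4 = 69.2619
β = Cov / Var = 50.8400 / 69.2619 = 0.7340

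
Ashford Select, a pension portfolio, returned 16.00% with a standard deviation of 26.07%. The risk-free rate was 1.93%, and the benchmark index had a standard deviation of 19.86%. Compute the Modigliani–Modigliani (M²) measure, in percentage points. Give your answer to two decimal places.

Sharpe = (Rp − Rf) / σp = (16.00% − 1.93%) / 26.07% = 0.5397
M² = Rf + Sharpe × σm = 1.93% + 0.5397 × 19.86% = 12.6484%

12.65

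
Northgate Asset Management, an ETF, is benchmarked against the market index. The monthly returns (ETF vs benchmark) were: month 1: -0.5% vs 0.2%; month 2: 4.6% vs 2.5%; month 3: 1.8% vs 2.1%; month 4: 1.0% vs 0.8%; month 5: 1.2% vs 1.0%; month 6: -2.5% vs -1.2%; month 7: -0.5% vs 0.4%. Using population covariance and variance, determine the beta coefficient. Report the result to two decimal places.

r̄p = 0.7286%,  r̄m = 0.8286%
Cov = Σ(rp − r̄p)(rm − r̄m) / 7 = 2.2506
Var(rm) = Σ(rm − r̄m)² / 7 = 1.3049
β = Cov / Var = 2.2506 / 1.3049 = 1.7247

1.72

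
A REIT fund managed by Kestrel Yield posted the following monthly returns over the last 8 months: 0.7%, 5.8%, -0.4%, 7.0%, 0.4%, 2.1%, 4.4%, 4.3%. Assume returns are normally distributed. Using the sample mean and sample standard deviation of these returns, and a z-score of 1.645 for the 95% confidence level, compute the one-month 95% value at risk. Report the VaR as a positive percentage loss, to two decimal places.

1.44

r̄ = (0.7 + 5.8 − 0.4 + 7 + 0.4 + 2.1 + 4.4 + 4.3) / 8 = 24.30 / 8 = 3.0375%
Sample σ = √[Σ(r − r̄)² / 7] = √[51.8988 / 7] = √7.4141 = 2.7229%
VaR = −(r̄ − z·σ) = −(3.0375 − 1.645 × 2.7229) = −(-1.4417) = 1.4417%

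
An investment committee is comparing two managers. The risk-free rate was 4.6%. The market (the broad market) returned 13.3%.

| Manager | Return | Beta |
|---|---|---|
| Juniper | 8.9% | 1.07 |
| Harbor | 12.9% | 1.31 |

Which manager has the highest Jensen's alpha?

Harbor

Juniper: α = 8.9% − [4.6% + 1.07 × (13.3% − 4.6%)] = -5.009
Harbor: α = 12.9% − [4.6% + 1.31 × (13.3% − 4.6%)] = -3.097
Highest: Harbor (-3.097).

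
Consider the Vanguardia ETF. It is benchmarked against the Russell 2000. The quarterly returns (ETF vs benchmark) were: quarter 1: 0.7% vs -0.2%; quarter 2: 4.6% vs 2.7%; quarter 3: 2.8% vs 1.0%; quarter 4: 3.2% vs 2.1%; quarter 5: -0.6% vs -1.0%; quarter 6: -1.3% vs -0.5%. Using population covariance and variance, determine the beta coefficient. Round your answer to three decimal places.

r̄p = 1.5667%,  r̄m = 0.6833%
Cov = Σ(rp − r̄p)(rm − r̄m) / 6 = 2.7711
Var(rm) = Σ(rm − r̄m)² / 6 = 1.8647
β = Cov / Var = 2.7711 / 1.8647 = 1.4861

1.486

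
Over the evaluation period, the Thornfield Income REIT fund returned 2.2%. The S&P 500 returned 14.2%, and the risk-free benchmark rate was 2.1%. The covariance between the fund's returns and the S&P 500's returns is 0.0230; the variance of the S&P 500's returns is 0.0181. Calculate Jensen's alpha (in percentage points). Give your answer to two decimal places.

β = Cov / Var = 0.0230 / 0.0181 = 1.2707
E[R] = Rf + β(Rm − Rf) = 2.1% + 1.2707 × (14.2% − 2.1%) = 17.4755%
α = Rp − E[R] = 2.2% − 17.4755% = -15.2755

-15.28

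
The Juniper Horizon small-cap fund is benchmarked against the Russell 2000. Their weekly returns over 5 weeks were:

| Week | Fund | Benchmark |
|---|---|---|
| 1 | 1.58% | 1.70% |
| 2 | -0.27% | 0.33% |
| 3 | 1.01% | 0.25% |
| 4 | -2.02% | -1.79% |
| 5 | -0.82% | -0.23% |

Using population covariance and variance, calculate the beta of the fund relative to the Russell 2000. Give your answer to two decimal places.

1.06

r̄p = -0.1040%,  r̄m = 0.0520%
Cov = Σ(rp − r̄p)(rm − r̄m) / 5 = 1.3362
Var(rm) = Σ(rm − r̄m)² / 5 = 1.2610
β = Cov / Var = 1.3362 / 1.2610 = 1.0596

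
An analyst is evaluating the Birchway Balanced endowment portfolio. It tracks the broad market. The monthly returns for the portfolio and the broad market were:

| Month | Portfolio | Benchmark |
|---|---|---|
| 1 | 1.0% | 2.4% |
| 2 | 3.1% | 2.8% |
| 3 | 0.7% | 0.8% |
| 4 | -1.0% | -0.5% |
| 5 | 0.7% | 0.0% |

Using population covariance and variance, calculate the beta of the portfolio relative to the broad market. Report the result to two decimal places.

0.85

r̄p = 0.9000%,  r̄m = 1.1000%
Cov = Σ(rp − r̄p)(rm − r̄m) / 5 = 1.4380
Var(rm) = Σ(rm − r̄m)² / 5 = 1.6880
β = Cov / Var = 1.4380 / 1.6880 = 0.8519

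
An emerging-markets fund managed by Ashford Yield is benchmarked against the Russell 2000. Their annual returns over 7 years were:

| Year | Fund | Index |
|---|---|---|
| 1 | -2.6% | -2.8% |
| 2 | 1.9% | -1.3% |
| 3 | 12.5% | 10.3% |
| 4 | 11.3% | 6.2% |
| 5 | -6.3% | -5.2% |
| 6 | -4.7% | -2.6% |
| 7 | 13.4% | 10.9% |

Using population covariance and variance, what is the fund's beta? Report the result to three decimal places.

1.242

r̄p = 3.6429%,  r̄m = 2.2143%
Cov = Σ(rp − r̄p)(rm − r̄m) / 7 = 48.3137
Var(rm) = Σ(rm − r̄m)² / 7 = 38.9069
β = Cov / Var = 48.3137 / 38.9069 = 1.2418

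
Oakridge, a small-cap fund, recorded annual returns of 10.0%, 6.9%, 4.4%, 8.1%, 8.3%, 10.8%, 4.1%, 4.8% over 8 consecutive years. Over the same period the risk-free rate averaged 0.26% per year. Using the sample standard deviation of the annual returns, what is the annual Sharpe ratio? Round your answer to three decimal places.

2.694

μ = (10 + 6.9 + 4.4 + 8.1 + 8.3 + 10.8 + 4.1 + 4.8) / 8 = 7.1750%
Sample σ = √[Σ(r − μ)² / 7] = √[46.1150 / 7] = √6.5879 = 2.5667%
Sharpe = (μ − rf) / σ = (7.1750 − 0.26) / 2.5667 = 6.9150 / 2.5667 = 2.6941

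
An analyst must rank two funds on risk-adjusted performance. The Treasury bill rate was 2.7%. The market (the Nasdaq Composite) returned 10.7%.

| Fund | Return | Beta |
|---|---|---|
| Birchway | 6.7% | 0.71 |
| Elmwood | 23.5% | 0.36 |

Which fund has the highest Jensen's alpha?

Birchway: α = 6.7% − [2.7% + 0.71 × (10.7% − 2.7%)] = -1.680
Elmwood: α = 23.5% − [2.7% + 0.36 × (10.7% − 2.7%)] = 17.920
Highest: Elmwood (17.920).

Elmwood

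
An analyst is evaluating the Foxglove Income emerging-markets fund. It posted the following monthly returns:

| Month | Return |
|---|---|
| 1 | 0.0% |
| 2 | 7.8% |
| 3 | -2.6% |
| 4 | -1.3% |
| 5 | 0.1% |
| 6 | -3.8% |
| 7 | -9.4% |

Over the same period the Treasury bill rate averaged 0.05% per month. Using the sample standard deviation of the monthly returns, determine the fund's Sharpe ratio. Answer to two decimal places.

-0.26

r̄ = (0 + 7.8 − 2.6 − 1.3 + 0.1 − 3.8 − 9.4) / 7 = -1.3143%
Σ(r − r̄)² = 160.0086; sample σ = √(160.0086/6) = 5.1641%
Sharpe = (r̄ − rf) / σ = (-1.3143 − 0.05) / 5.1641 = -1.3643 / 5.1641 = -0.2642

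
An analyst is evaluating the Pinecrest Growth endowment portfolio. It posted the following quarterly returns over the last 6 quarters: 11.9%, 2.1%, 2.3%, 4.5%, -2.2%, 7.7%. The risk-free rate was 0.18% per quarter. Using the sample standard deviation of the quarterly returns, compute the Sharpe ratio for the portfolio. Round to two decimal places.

Mean return r̄ = 26.30 / 6 = 4.3833%
Sample σ = √[Σ(r − r̄)² / 5] = √[120.4083 / 5] = √24.0817 = 4.9073%
Sharpe = (r̄ − rf) / σ = (4.3833 − 0.18) / 4.9073 = 4.2033 / 4.9073 = 0.8565

0.86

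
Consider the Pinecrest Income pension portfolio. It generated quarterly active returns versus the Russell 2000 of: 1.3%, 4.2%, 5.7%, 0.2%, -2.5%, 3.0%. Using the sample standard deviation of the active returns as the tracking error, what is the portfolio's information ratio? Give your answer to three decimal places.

0.672

μ = (1.3 + 4.2 + 5.7 + 0.2 − 2.5 + 3) / 6 = 11.90 / 6 = 1.9833%
Sample std dev = √[43.5083 / 5] = 2.9499%
IR = μ / tracking error = 1.9833 / 2.9499 = 0.6723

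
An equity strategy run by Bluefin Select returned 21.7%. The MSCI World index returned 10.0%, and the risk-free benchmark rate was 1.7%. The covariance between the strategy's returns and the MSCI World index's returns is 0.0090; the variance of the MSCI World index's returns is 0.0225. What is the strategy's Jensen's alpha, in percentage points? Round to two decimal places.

β = Cov / Var = 0.0090 / 0.0225 = 0.4000
E[R] = Rf + β(Rm − Rf) = 1.7% + 0.4000 × (10.0% − 1.7%) = 5.0200%
α = Rp − E[R] = 21.7% − 5.0200% = 16.6800

16.68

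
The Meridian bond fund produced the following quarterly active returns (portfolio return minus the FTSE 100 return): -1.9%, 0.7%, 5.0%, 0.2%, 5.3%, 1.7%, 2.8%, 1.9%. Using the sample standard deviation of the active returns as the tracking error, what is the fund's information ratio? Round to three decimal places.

0.813

μ = (-1.9 + 0.7 + 5 + 0.2 + 5.3 + 1.7 + 2.8 + 1.9) / 8 = 1.9625%
Σ(r − μ)² = (-1.9 − 1.9625)² + (0.7 − 1.9625)² + (5 − 1.9625)² + … = 40.7588
σ = √[40.7588 / 7] = 2.4130%
IR = μ / tracking error = 1.9625 / 2.4130 = 0.8133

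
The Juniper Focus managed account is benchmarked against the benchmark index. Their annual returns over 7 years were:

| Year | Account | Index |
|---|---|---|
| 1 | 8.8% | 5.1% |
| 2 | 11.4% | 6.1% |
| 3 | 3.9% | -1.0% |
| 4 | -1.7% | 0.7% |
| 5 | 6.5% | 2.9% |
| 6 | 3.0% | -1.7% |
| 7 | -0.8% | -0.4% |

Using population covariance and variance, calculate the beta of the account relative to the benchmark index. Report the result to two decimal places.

1.26

r̄p = 4.4429%,  r̄m = 1.6714%
Cov = Σ(rp − r̄p)(rm − r̄m) / 7 = 10.2027
Var(rm) = Σ(rm − r̄m)² / 7 = 8.0878
β = Cov / Var = 10.2027 / 8.0878 = 1.2615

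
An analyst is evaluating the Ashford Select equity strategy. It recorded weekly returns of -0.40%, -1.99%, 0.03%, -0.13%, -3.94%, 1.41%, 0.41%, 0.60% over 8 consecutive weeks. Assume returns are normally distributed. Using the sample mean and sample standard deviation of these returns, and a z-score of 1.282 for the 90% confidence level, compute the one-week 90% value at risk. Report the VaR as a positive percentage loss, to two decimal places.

r̄ = (-0.4 − 1.99 + 0.03 − 0.13 − 3.94 + 1.41 + 0.41 + 0.6) / 8 = -4.010 / 8 = -0.5013%
Sample σ = √[Σ(r − r̄)² / 7] = √[20.1677 / 7] = √2.8811 = 1.6974%
VaR = −(r̄ − z·σ) = −(-0.5013 − 1.282 × 1.6974) = −(-2.6774) = 2.6774%

2.68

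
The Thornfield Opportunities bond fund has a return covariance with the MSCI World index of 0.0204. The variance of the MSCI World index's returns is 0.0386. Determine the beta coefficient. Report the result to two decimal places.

0.53

β = Cov(Rp, Rm) / Var(Rm) = 0.0204 / 0.0386 = 0.5285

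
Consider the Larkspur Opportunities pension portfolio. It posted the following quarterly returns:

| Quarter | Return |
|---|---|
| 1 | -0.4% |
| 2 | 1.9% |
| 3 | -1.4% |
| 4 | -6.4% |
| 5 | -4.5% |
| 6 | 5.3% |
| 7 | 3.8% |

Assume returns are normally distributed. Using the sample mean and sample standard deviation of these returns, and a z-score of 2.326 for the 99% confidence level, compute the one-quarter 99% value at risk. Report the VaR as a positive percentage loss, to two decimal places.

10.16

r̄ = (-0.4 + 1.9 − 1.4 − 6.4 − 4.5 + 5.3 + 3.8) / 7 = -1.70 / 7 = -0.2429%
Sample σ = √[Σ(r − r̄)² / 6] = √[109.0571 / 6] = √18.1762 = 4.2634%
VaR = −(r̄ − z·σ) = −(-0.2429 − 2.326 × 4.2634) = −(-10.1596) = 10.1596%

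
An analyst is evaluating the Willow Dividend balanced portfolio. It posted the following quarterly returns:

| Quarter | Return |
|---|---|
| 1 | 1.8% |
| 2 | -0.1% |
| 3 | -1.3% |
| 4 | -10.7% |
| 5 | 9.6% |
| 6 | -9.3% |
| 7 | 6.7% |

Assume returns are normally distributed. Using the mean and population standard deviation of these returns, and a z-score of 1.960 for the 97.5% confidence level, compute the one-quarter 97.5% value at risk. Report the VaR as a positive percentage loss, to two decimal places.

14.16

r̄ = (1.8 − 0.1 − 1.3 − 10.7 + 9.6 − 9.3 + 6.7) / 7 = -0.4714%
Population std dev = √[341.4143 / 7] = 6.9838%
VaR = −(r̄ − z·σ) = −(-0.4714 − 1.960 × 6.9838) = −(-14.1596) = 14.1596%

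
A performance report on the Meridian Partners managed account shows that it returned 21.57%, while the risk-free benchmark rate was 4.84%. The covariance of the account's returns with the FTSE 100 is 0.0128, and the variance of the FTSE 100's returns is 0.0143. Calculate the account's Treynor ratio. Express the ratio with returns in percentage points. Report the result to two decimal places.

β = Cov / Var = 0.0128 / 0.0143 = 0.8951
Treynor = (Rp − Rf) / β = (21.57% − 4.84%) / 0.8951 = 16.73 / 0.8951 = 18.6906

18.69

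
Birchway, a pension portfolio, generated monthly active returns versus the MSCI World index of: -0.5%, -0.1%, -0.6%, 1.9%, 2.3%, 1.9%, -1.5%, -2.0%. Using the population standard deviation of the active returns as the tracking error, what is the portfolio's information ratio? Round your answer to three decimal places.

0.113

Mean return μ = 1.40 / 8 = 0.1750%
Population σ = √[Σ(r − μ)² / 8] = √[19.1350 / 8] = √2.3919 = 1.5466%
IR = μ / tracking error = 0.1750 / 1.5466 = 0.1132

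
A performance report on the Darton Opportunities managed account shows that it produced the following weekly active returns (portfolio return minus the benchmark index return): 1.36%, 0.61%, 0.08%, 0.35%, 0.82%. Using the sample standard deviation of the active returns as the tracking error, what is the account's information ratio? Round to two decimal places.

1.32

r̄ = (1.36 + 0.61 + 0.08 + 0.35 + 0.82) / 5 = 0.6440%
Sample std dev = √[0.9493 / 4] = 0.4872%
IR = r̄ / tracking error = 0.6440 / 0.4872 = 1.3218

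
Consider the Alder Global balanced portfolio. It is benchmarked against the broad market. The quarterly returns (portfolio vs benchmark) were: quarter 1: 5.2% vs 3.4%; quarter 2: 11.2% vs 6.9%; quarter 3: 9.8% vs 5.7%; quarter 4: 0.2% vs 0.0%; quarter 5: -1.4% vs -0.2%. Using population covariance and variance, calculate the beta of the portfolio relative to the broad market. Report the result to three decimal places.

r̄p = 5.0000%,  r̄m = 3.1600%
Cov = Σ(rp − r̄p)(rm − r̄m) / 5 = 14.4200
Var(rm) = Σ(rm − r̄m)² / 5 = 8.3544
β = Cov / Var = 14.4200 / 8.3544 = 1.7260

1.726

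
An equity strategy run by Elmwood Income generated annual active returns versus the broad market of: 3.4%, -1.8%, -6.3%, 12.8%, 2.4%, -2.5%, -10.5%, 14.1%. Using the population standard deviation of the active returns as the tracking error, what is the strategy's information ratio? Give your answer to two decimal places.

0.18

r̄ = (3.4 − 1.8 − 6.3 + 12.8 + 2.4 − 2.5 − 10.5 + 14.1) / 8 = 1.4500%
Σ(r − r̄)² = 522.5800; population σ = √(522.5800/8) = 8.0822%
IR = r̄ / tracking error = 1.4500 / 8.0822 = 0.1794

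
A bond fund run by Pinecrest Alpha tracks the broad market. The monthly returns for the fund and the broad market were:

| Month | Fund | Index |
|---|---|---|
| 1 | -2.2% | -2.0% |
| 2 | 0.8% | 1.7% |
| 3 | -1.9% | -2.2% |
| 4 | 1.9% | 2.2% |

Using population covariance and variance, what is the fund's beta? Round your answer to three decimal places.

0.847

r̄p = -0.3500%,  r̄m = -0.0750%
Cov = Σ(rp − r̄p)(rm − r̄m) / 4 = 3.5038
Var(rm) = Σ(rm − r̄m)² / 4 = 4.1369
β = Cov / Var = 3.5038 / 4.1369 = 0.8470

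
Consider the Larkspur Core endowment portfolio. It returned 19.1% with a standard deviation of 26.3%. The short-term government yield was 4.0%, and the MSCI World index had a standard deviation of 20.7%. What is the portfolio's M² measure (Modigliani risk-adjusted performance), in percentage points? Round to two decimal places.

15.88

Sharpe = (Rp − Rf) / σp = (19.1% − 4.0%) / 26.3% = 0.5741
M² = Rf + Sharpe × σm = 4.0% + 0.5741 × 20.7% = 15.8839%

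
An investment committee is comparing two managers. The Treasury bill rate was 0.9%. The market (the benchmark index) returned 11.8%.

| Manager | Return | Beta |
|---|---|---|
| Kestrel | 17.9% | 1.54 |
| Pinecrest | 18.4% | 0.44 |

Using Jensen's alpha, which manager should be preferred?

Pinecrest

Kestrel: α = 17.9% − [0.9% + 1.54 × (11.8% − 0.9%)] = 0.214
Pinecrest: α = 18.4% − [0.9% + 0.44 × (11.8% − 0.9%)] = 12.704
Highest: Pinecrest (12.704).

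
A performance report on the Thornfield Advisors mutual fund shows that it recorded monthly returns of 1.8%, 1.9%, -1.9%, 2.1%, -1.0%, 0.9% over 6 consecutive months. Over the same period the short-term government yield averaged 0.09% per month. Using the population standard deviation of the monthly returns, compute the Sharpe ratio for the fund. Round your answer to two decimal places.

r̄ = (1.8 + 1.9 − 1.9 + 2.1 − 1 + 0.9) / 6 = 3.80 / 6 = 0.6333%
Population std dev = √[14.2733 / 6] = 1.5424%
Sharpe = (r̄ − rf) / σ = (0.6333 − 0.09) / 1.5424 = 0.5433 / 1.5424 = 0.3522

0.35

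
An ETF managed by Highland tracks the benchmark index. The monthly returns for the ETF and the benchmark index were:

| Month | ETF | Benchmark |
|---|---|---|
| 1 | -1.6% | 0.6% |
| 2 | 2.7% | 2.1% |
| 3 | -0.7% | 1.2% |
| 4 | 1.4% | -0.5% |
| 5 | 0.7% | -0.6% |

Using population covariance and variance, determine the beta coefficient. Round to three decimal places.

r̄p = 0.5000%,  r̄m = 0.5600%
Cov = Σ(rp − r̄p)(rm − r̄m) / 5 = 0.2700
Var(rm) = Σ(rm − r̄m)² / 5 = 1.0504
β = Cov / Var = 0.2700 / 1.0504 = 0.2570

0.257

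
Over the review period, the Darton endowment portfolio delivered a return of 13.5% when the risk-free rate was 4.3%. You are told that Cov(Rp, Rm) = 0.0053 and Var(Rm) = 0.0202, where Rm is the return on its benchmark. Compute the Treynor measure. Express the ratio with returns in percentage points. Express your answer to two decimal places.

β = Cov / Var = 0.0053 / 0.0202 = 0.2624
Treynor = (Rp − Rf) / β = (13.5% − 4.3%) / 0.2624 = 9.20 / 0.2624 = 35.0610

35.06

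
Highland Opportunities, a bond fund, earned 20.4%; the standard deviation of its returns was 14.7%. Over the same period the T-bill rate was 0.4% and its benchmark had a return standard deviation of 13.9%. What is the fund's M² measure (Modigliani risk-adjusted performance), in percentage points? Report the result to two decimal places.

19.31

Sharpe = (Rp − Rf) / σp = (20.4% − 0.4%) / 14.7% = 1.3605
M² = Rf + Sharpe × σm = 0.4% + 1.3605 × 13.9% = 19.3110%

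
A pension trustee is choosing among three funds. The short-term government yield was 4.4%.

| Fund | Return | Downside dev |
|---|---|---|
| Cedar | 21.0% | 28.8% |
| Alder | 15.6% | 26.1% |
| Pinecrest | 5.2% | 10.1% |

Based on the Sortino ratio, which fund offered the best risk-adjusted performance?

Cedar

Cedar: Sortino ratio = (21.0% − 4.4%) / 28.8% = 0.576
Alder: Sortino ratio = (15.6% − 4.4%) / 26.1% = 0.429
Pinecrest: Sortino ratio = (5.2% − 4.4%) / 10.1% = 0.079
Highest: Cedar (0.576).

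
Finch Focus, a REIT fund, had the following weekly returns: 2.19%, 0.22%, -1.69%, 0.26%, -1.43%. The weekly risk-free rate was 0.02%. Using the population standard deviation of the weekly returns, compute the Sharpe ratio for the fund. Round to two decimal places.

Mean return r̄ = -0.450 / 5 = -0.0900%
Σ(r − r̄)² = 9.7726; population σ = √(9.7726/5) = 1.3980%
Sharpe = (r̄ − rf) / σ = (-0.0900 − 0.02) / 1.3980 = -0.1100 / 1.3980 = -0.0787

-0.08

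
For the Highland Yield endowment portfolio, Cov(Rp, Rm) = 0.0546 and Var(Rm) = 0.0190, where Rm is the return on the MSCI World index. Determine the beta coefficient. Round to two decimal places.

2.87

β = Cov(Rp, Rm) / Var(Rm) = 0.0546 / 0.0190 = 2.8737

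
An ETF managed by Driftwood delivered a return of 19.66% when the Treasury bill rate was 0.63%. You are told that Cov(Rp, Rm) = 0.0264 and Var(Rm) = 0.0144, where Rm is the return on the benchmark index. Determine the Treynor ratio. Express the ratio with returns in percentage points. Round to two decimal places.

β = Cov / Var = 0.0264 / 0.0144 = 1.8333
Treynor = (Rp − Rf) / β = (19.66% − 0.63%) / 1.8333 = 19.03 / 1.8333 = 10.3802

10.38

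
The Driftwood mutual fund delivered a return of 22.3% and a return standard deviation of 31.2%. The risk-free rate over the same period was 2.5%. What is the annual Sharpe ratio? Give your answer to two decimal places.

Sharpe = (Rp − Rf) / σp = (22.3% − 2.5%) / 31.2% = 19.80% / 31.2% = 0.6346

0.63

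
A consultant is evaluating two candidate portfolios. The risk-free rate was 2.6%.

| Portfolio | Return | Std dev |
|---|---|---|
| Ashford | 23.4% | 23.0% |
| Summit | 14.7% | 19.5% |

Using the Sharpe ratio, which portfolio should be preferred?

Ashford

Ashford: Sharpe ratio = (23.4% − 2.6%) / 23.0% = 0.904
Summit: Sharpe ratio = (14.7% − 2.6%) / 19.5% = 0.621
Highest: Ashford (0.904).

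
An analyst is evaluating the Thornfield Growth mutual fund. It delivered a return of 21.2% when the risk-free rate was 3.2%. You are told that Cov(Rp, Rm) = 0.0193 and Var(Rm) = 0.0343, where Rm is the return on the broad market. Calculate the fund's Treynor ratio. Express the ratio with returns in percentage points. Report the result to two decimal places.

β = Cov / Var = 0.0193 / 0.0343 = 0.5627
Treynor = (Rp − Rf) / β = (21.2% − 3.2%) / 0.5627 = 18.00 / 0.5627 = 31.9886

31.99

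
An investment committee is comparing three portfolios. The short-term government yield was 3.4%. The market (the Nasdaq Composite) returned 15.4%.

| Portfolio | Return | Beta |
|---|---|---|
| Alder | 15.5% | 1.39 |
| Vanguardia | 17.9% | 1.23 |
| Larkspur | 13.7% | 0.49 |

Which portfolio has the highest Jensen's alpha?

Larkspur

Alder: α = 15.5% − [3.4% + 1.39 × (15.4% − 3.4%)] = -4.580
Vanguardia: α = 17.9% − [3.4% + 1.23 × (15.4% − 3.4%)] = -0.260
Larkspur: α = 13.7% − [3.4% + 0.49 × (15.4% − 3.4%)] = 4.420
Highest: Larkspur (4.420).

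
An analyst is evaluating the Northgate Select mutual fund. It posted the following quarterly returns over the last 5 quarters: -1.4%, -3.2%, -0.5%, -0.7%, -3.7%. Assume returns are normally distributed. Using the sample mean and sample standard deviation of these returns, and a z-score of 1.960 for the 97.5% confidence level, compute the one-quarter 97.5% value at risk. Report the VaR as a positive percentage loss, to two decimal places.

4.77

Mean return μ = -9.50 / 5 = -1.9000%
Σ(r − μ)² = 8.5800; sample σ = √(8.5800/4) = 1.4646%
VaR = −(μ − z·σ) = −(-1.9000 − 1.960 × 1.4646) = −(-4.7706) = 4.7706%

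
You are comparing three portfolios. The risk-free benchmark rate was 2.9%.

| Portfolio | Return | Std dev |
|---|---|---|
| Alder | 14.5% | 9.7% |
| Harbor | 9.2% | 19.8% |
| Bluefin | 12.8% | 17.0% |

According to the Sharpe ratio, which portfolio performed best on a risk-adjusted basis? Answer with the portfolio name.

Alder: Sharpe ratio = (14.5% − 2.9%) / 9.7% = 1.196
Harbor: Sharpe ratio = (9.2% − 2.9%) / 19.8% = 0.318
Bluefin: Sharpe ratio = (12.8% − 2.9%) / 17.0% = 0.582
Highest: Alder (1.196).

Alder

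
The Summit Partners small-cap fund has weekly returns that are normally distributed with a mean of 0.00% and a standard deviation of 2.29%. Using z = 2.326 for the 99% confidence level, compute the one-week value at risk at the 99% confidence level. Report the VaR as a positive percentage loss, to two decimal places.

5.33

VaR (as % loss) = −(μ − z·σ) = −(0.00% − 2.326 × 2.29%) = −(-5.32654%) = 5.32654%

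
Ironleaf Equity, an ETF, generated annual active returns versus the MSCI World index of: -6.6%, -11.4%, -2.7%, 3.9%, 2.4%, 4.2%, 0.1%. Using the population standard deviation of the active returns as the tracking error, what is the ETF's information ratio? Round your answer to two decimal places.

-0.27

μ = (-6.6 − 11.4 − 2.7 + 3.9 + 2.4 + 4.2 + 0.1) / 7 = -10.10 / 7 = -1.4429%
Σ(r − μ)² = (-6.6 − (-1.4429))² + (-11.4 − (-1.4429))² + … = 204.8571
population σ = √(204.8571 / 7) = √29.2653 = 5.4097%
IR = μ / tracking error = -1.4429 / 5.4097 = -0.2667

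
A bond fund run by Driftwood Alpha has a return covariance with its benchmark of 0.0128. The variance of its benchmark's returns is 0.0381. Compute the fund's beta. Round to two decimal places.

β = Cov(Rp, Rm) / Var(Rm) = 0.0128 / 0.0381 = 0.3360

0.34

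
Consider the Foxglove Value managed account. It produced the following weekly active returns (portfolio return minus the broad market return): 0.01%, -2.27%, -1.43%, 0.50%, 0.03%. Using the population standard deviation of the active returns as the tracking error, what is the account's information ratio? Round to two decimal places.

-0.61

Mean return r̄ = -3.160 / 5 = -0.6320%
Σ(r − r̄)² = 5.4517; population σ = √(5.4517/5) = 1.0442%
IR = r̄ / tracking error = -0.6320 / 1.0442 = -0.6052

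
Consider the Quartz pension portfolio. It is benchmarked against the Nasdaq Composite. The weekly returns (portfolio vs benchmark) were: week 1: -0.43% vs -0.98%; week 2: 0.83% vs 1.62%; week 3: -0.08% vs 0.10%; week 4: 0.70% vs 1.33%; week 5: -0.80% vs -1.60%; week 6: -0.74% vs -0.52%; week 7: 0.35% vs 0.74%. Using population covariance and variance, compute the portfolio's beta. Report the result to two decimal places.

r̄p = -0.0243%,  r̄m = 0.0986%
Cov = Σ(rp − r̄p)(rm − r̄m) / 7 = 0.6614
Var(rm) = Σ(rm − r̄m)² / 7 = 1.2391
β = Cov / Var = 0.6614 / 1.2391 = 0.5338

0.53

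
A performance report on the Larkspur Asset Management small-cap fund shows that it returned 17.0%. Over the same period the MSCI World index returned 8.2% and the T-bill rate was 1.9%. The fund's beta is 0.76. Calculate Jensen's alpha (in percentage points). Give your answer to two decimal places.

10.31

CAPM expected return = Rf + β(Rm − Rf) = 1.9% + 0.76 × (8.2% − 1.9%) = 1.9 + 0.76 × 6.30 = 6.6880%
Jensen's α = Rp − E[R] = 17.0% − 6.6880% = 10.3120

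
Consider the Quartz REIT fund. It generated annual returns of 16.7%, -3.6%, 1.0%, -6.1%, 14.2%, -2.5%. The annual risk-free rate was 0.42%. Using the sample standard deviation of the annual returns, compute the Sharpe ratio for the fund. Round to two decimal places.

Mean return r̄ = 19.70 / 6 = 3.2833%
Σ(r − r̄)² = 473.2683; sample σ = √(473.2683/5) = 9.7290%
Sharpe = (r̄ − rf) / σ = (3.2833 − 0.42) / 9.7290 = 2.8633 / 9.7290 = 0.2943

0.29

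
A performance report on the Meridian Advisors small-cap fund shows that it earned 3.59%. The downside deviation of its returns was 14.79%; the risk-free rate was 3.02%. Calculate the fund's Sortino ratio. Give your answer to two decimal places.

Sortino = (Rp − Rf) / σd = (3.59% − 3.02%) / 14.79% = 0.57% / 14.79% = 0.0385

0.04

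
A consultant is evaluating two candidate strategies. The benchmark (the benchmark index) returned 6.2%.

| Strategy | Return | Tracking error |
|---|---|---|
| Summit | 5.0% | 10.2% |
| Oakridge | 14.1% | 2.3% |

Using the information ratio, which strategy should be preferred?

Oakridge

Summit: IR = (5.0% − 6.2%) / 10.2% = -0.118
Oakridge: IR = (14.1% − 6.2%) / 2.3% = 3.435
Highest: Oakridge (3.435).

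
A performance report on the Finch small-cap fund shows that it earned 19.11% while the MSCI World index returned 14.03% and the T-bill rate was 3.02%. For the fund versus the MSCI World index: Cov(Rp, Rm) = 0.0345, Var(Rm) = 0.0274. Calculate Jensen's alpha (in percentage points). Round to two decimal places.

2.23

β = Cov / Var = 0.0345 / 0.0274 = 1.2591
E[R] = Rf + β(Rm − Rf) = 3.02% + 1.2591 × (14.03% − 3.02%) = 16.8827%
α = Rp − E[R] = 19.11% − 16.8827% = 2.2273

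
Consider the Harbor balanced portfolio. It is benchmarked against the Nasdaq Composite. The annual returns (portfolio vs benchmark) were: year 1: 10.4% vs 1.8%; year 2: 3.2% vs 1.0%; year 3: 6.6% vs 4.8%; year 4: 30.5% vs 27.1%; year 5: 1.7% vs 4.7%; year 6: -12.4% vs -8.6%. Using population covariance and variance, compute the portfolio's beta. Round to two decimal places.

r̄p = 6.6667%,  r̄m = 5.1333%
Cov = Σ(rp − r̄p)(rm − r̄m) / 6 = 131.5744
Var(rm) = Σ(rm − r̄m)² / 6 = 116.6056
β = Cov / Var = 131.5744 / 116.6056 = 1.1284

1.13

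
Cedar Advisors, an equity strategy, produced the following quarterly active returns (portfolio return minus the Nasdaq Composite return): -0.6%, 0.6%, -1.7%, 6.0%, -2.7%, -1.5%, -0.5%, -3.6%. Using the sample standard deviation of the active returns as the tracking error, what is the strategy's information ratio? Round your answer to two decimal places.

-0.17

Mean return μ = -4.00 / 8 = -0.5000%
Σ(r − μ)² = 60.3600; sample σ = √(60.3600/7) = 2.9365%
IR = μ / tracking error = -0.5000 / 2.9365 = -0.1703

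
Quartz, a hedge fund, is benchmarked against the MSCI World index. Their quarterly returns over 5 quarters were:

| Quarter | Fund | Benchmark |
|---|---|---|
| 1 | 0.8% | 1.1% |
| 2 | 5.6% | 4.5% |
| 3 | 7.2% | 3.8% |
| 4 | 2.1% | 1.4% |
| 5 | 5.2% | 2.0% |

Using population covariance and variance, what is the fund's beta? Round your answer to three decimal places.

r̄p = 4.1800%,  r̄m = 2.5600%
Cov = Σ(rp − r̄p)(rm − r̄m) / 5 = 2.6552
Var(rm) = Σ(rm − r̄m)² / 5 = 1.8184
β = Cov / Var = 2.6552 / 1.8184 = 1.4602

1.460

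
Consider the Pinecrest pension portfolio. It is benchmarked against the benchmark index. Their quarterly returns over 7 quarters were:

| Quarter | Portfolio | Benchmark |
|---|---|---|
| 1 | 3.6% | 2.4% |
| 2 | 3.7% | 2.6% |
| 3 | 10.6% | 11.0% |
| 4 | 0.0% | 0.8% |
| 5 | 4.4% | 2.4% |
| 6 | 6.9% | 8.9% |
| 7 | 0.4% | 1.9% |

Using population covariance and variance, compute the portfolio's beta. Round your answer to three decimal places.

r̄p = 4.2286%,  r̄m = 4.2857%
Cov = Σ(rp − r̄p)(rm − r̄m) / 7 = 11.5333
Var(rm) = Σ(rm − r̄m)² / 7 = 13.4527
β = Cov / Var = 11.5333 / 13.4527 = 0.8573

0.857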